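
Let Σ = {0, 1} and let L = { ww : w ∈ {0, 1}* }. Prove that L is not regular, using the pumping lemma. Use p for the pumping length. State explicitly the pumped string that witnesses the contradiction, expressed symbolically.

Assume L is regular. Let p be the pumping length given by the pumping lemma.
Take w = 0^p 1^p 0^p 1^p = uu where u = 0^p1^p; then w ∈ L and |w| = 4p ≥ p.
The pumping lemma gives a decomposition w = xyz where |xy| ≤ p and y is nonempty.
The first p characters of w are 0's, so xy (and hence y) consists only of 0's. Write y = 0^k, 1 ≤ k ≤ p.
Pump with i = 2: xy^2z = 0^{p+k} 1^p 0^p 1^p, of length 4p+k. Suppose this equals vv. The string starts with 0 and ends with 1, so v does too; thus the boundary between the two copies of v is a 1→0 transition. There is exactly one such transition, at position 2p+k, so |v| = 2p+k and |vv| = 4p+2k ≠ 4p+k since k ≥ 1. So xy^2z ∉ L.
Contradiction. Therefore L is not regular.

0^{p+k} 1^p 0^p 1^p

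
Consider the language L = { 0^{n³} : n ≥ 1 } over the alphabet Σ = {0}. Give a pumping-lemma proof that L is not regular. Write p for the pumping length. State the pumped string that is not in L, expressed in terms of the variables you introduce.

Assume L is regular. Let p be the pumping length given by the pumping lemma.
Take w = 0^{p³} ∈ L with |w| = p³ ≥ p.
Write w = xyz as guaranteed by the lemma, with |xy| ≤ p and |y| > 0.
Then y = 0^k for some k with 1 ≤ k ≤ p.
Pump with i = 2: xy^2z = 0^{p³+k}. Since 1 ≤ k ≤ p, p³ < p³+k ≤ p³+p < p³+3p²+3p+1 = (p+1)³, so p³+k is not a perfect cube. So xy^2z ∉ L.
This is a contradiction; hence L is not regular.

0^{p³+k}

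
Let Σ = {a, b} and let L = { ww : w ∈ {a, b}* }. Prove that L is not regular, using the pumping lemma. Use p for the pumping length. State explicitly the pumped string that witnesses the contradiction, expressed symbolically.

Assume L is regular; let p be its pumping constant.
Take w = a^p b^p a^p b^p = uu where u = a^pb^p; then w ∈ L and |w| = 4p ≥ p.
The pumping lemma gives a decomposition w = xyz where |xy| ≤ p and |y| > 0.
The first p characters of w are a's, so xy (and hence y) consists only of a's. Write y = a^k, 1 ≤ k ≤ p.
Pump with i = 2: xy^2z = a^{p+k} b^p a^p b^p, of length 4p+k. Suppose this equals vv. The string starts with a and ends with b, so v does too; thus the boundary between the two copies of v is a b→a transition. There is exactly one such transition, at position 2p+k, so |v| = 2p+k and |vv| = 4p+2k ≠ 4p+k since k ≥ 1. So xy^2z ∉ L.
This contradicts the pumping lemma, so L is not regular.

a^{p+k} b^p a^p b^p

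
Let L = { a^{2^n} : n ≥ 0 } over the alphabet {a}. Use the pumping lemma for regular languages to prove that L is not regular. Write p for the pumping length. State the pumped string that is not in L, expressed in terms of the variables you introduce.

a^{2^p+k}

Assume L is regular; let p be its pumping constant.
Take w = a^{2^p} ∈ L with |w| = 2^p ≥ p.
The pumping lemma gives a decomposition w = xyz where |xy| ≤ p and |y| > 0.
Then y = a^k for some k with 1 ≤ k ≤ p.
Pump with i = 2: xy^2z = a^{2^p+k}. Since 1 ≤ k ≤ p < 2^p, we have 2^p < 2^p+k < 2^{p+1}, so 2^p+k is not a power of 2. So xy^2z ∉ L.
This contradicts the pumping lemma, so L is not regular.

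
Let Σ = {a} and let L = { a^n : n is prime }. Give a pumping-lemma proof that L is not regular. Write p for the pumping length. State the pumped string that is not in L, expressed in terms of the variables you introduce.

Toward a contradiction, assume L is regular with pumping length p.
Let q be a prime with q ≥ p+2 (infinitely many primes exist), and take w = a^q ∈ L with |w| = q ≥ p.
The pumping lemma gives a decomposition w = xyz where |xy| ≤ p and |y| > 0.
Then y = a^k for some k with 1 ≤ k ≤ p.
Since 1 ≤ k ≤ p, |xz| = q-k. Pump with i = q+1: |xy^{q+1}z| = (q-k)+(q+1)k = q+qk = q(1+k), which is composite (both factors ≥ 2). So xy^{q+1}z = a^{q(1+k)} ∉ L.
This contradicts the pumping lemma, so L is not regular.

a^{q(1+k)}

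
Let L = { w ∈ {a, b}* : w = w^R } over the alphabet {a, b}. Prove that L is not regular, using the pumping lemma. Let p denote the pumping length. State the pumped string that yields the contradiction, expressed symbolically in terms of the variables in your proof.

Toward a contradiction, assume L is regular with pumping length p.
Take w = a^p b a^p, a palindrome of length 2p+1 ≥ p.
By the pumping lemma, w = xyz with |xy| ≤ p and |y| ≥ 1.
Since the first p symbols of w are all a's and |xy| ≤ p, y lies entirely in the leading a-block: y = a^k for some k with 1 ≤ k ≤ p.
Pump with i = 2: xy^2z = a^{p+k} b a^p. Its reverse is a^p b a^{p+k}, which differs from xy^2z since k ≥ 1. So xy^2z is not a palindrome and xy^2z ∉ L.
This is a contradiction; hence L is not regular.

a^{p+k} b a^p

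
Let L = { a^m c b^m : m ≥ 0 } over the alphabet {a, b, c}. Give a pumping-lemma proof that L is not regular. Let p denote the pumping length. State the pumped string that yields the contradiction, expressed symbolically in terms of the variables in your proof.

a^{p+k} c b^p

Assume L is regular. Let p be the pumping length given by the pumping lemma.
Take w = a^p c b^p ∈ L with |w| = 2p+1 ≥ p.
The pumping lemma gives a decomposition w = xyz where |xy| ≤ p and |y| ≥ 1.
Because |xy| ≤ p and w begins with p copies of a, we have y = a^k with 1 ≤ k ≤ p.
Pump with i = 2: xy^2z = a^{p+k} c b^p, which would require p+k = p. But k ≥ 1, so xy^2z ∉ L.
This contradicts the pumping lemma, so L is not regular.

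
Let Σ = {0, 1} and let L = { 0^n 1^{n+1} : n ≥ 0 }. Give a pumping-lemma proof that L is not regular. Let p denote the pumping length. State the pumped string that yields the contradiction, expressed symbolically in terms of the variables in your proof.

Toward a contradiction, assume L is regular with pumping length p.
Choose w = 0^p 1^{p+1}, which is in L with |w| = 2p+1 ≥ p.
By the pumping lemma, w = xyz with |xy| ≤ p and y is nonempty.
The first p characters of w are 0's, so xy (and hence y) consists only of 0's. Write y = 0^k, 1 ≤ k ≤ p.
Pump with i = 2: xy^2z = 0^{p+k} 1^{p+1}. For this to lie in L we would need p+1 = (p+k)+1, which forces k = 0. But k ≥ 1, so xy^2z ∉ L.
This contradicts the pumping lemma, so L is not regular.

0^{p+k} 1^{p+1}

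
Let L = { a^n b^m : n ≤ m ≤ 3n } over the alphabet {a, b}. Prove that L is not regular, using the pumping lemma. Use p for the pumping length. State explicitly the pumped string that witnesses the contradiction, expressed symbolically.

a^{p+k} b^p

Suppose for contradiction that L is regular, and let p be the pumping length.
Take w = a^p b^p ∈ L (since p ≤ p ≤ 3p), with |w| = 2p ≥ p.
Write w = xyz as guaranteed by the lemma, with |xy| ≤ p and |y| > 0.
Since the first p symbols of w are all a's and |xy| ≤ p, y lies entirely in the leading a-block: y = a^k for some k with 1 ≤ k ≤ p.
Pump with i = 2: xy^2z = a^{p+k} b^p. Now n = p+k > p = m, so the condition n ≤ m fails. Thus xy^2z ∉ L.
This is a contradiction; hence L is not regular.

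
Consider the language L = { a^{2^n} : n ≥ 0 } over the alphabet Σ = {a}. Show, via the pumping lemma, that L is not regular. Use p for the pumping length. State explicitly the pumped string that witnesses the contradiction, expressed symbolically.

a^{2^p+k}

Suppose for contradiction that L is regular, and let p be the pumping length.
Take w = a^{2^p} ∈ L with |w| = 2^p ≥ p.
The pumping lemma gives a decomposition w = xyz where |xy| ≤ p and y is nonempty.
Then y = a^k for some k with 1 ≤ k ≤ p.
Pump with i = 2: xy^2z = a^{2^p+k}. Since 1 ≤ k ≤ p < 2^p, we have 2^p < 2^p+k < 2^{p+1}, so 2^p+k is not a power of 2. So xy^2z ∉ L.
This is a contradiction; hence L is not regular.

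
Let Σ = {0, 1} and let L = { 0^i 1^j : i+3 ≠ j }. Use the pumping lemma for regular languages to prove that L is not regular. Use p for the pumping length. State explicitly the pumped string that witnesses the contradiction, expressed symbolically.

Toward a contradiction, assume L is regular with pumping length p.
Choose w = 0^p 1^{p+p!+3}. Since p ≠ (p+p!+3)-3 = p+p!, w ∈ L; and |w| ≥ p.
The pumping lemma gives a decomposition w = xyz where |xy| ≤ p and |y| > 0.
Because |xy| ≤ p and w begins with p copies of 0, we have y = 0^k with 1 ≤ k ≤ p.
Since 1 ≤ k ≤ p, k divides p!; set t = 1 + p!/k. Then xy^t z has p + (p!/k)·k = p + p! copies of 0. Now the 0-count is p+p! and (1-count)-3 = (p+p!+3)-3 = p+p!, so i+3 ≠ j fails. So xy^t z = 0^{p+p!} 1^{p+p!+3} ∉ L.
This is a contradiction; hence L is not regular.

0^{p+p!} 1^{p+p!+3}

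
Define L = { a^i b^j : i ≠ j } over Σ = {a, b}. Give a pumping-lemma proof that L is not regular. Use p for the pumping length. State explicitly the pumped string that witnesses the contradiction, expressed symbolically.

Toward a contradiction, assume L is regular with pumping length p.
Choose w = a^p b^{p+p!}. Since p ≠ p+p!, w ∈ L; and |w| ≥ p.
By the pumping lemma, w = xyz with |xy| ≤ p and |y| > 0.
Because |xy| ≤ p and w begins with p copies of a, we have y = a^k with 1 ≤ k ≤ p.
Since 1 ≤ k ≤ p, k divides p!; set t = 1 + p!/k. Then xy^t z has p + (p!/k)·k = p + p! copies of a. Now the a-count equals the b-count, so i ≠ j fails. So xy^t z = a^{p+p!} b^{p+p!} ∉ L.
Contradiction. Therefore L is not regular.

a^{p+p!} b^{p+p!}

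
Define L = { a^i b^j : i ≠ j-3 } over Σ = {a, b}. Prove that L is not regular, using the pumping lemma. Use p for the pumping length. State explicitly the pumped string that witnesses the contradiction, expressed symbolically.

a^{p+p!} b^{p+p!+3}

Toward a contradiction, assume L is regular with pumping length p.
Choose w = a^p b^{p+p!+3}. Since p ≠ (p+p!+3)-3 = p+p!, w ∈ L; and |w| ≥ p.
Write w = xyz as guaranteed by the lemma, with |xy| ≤ p and |y| > 0.
Because |xy| ≤ p and w begins with p copies of a, we have y = a^k with 1 ≤ k ≤ p.
Since 1 ≤ k ≤ p, k divides p!; set t = 1 + p!/k. Then xy^t z has p + (p!/k)·k = p + p! copies of a. Now the a-count is p+p! and (b-count)-3 = (p+p!+3)-3 = p+p!, so i ≠ j-3 fails. So xy^t z = a^{p+p!} b^{p+p!+3} ∉ L.
This contradicts the pumping lemma, so L is not regular.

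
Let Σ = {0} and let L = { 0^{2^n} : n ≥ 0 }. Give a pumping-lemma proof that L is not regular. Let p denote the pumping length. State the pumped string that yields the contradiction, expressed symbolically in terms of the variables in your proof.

Suppose for contradiction that L is regular, and let p be the pumping length.
Take w = 0^{2^p} ∈ L with |w| = 2^p ≥ p.
Write w = xyz as guaranteed by the lemma, with |xy| ≤ p and y is nonempty.
Then y = 0^k for some k with 1 ≤ k ≤ p.
Pump with i = 2: xy^2z = 0^{2^p+k}. Since 1 ≤ k ≤ p < 2^p, we have 2^p < 2^p+k < 2^{p+1}, so 2^p+k is not a power of 2. So xy^2z ∉ L.
This is a contradiction; hence L is not regular.

0^{2^p+k}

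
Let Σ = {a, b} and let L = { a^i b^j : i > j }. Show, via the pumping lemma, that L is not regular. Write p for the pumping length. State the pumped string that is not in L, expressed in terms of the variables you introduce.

a^{p+1-k} b^p

Suppose for contradiction that L is regular, and let p be the pumping length.
Choose w = a^{p+1} b^p ∈ L, with |w| = 2p+1 ≥ p.
The pumping lemma gives a decomposition w = xyz where |xy| ≤ p and y is nonempty.
The first p characters of w are a's, so xy (and hence y) consists only of a's. Write y = a^k, 1 ≤ k ≤ p.
Consider xy^0z = xz = a^{p+1-k} b^p. Since k ≥ 1, the a-count p+1-k is at most p, so i > j fails; thus xz ∉ L.
This is a contradiction; hence L is not regular.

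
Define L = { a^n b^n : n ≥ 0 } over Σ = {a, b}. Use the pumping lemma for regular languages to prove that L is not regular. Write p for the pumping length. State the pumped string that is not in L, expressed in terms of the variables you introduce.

a^{p+k} b^p

Assume L is regular. Let p be the pumping length given by the pumping lemma.
Choose w = a^p b^p, which is in L with |w| = 2p ≥ p.
By the pumping lemma, w = xyz with |xy| ≤ p and |y| > 0.
Because |xy| ≤ p and w begins with p copies of a, we have y = a^k with 1 ≤ k ≤ p.
Pump with i = 2: xy^2z = a^{p+k} b^p. For this to lie in L we would need p = p+k, which forces k = 0. But k ≥ 1, so xy^2z ∉ L.
Contradiction. Therefore L is not regular.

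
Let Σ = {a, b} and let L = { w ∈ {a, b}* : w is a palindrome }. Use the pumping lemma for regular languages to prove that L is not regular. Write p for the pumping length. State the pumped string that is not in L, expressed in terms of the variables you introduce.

a^{p+k} b a^p

Assume L is regular; let p be its pumping constant.
Take w = a^p b a^p, a palindrome of length 2p+1 ≥ p.
Write w = xyz as guaranteed by the lemma, with |xy| ≤ p and |y| > 0.
The first p characters of w are a's, so xy (and hence y) consists only of a's. Write y = a^k, 1 ≤ k ≤ p.
Pump with i = 2: xy^2z = a^{p+k} b a^p. Its reverse is a^p b a^{p+k}, which differs from xy^2z since k ≥ 1. So xy^2z is not a palindrome and xy^2z ∉ L.
This contradicts the pumping lemma, so L is not regular.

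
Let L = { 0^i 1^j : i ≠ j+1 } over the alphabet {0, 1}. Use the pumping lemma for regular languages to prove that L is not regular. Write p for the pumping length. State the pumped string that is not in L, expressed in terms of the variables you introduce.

0^{p+p!} 1^{p+p!-1}

Toward a contradiction, assume L is regular with pumping length p.
Choose w = 0^p 1^{p+p!-1}. Since p ≠ (p+p!-1)+1 = p+p!, w ∈ L; and |w| ≥ p.
Write w = xyz as guaranteed by the lemma, with |xy| ≤ p and |y| > 0.
Since the first p symbols of w are all 0's and |xy| ≤ p, y lies entirely in the leading 0-block: y = 0^k for some k with 1 ≤ k ≤ p.
Since 1 ≤ k ≤ p, k divides p!; set t = 1 + p!/k. Then xy^t z has p + (p!/k)·k = p + p! copies of 0. Now the 0-count is p+p! and (1-count)+1 = (p+p!-1)+1 = p+p!, so i ≠ j+1 fails. So xy^t z = 0^{p+p!} 1^{p+p!-1} ∉ L.
This is a contradiction; hence L is not regular.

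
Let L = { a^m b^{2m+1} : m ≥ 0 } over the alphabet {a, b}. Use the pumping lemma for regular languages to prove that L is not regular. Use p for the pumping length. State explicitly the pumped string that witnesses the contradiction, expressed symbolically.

a^{p+k} b^{2p+1}

Assume L is regular; let p be its pumping constant.
Choose w = a^p b^{2p+1}, which is in L with |w| = 3p+1 ≥ p.
By the pumping lemma, w = xyz with |xy| ≤ p and |y| ≥ 1.
Since the first p symbols of w are all a's and |xy| ≤ p, y lies entirely in the leading a-block: y = a^k for some k with 1 ≤ k ≤ p.
Pump with i = 2: xy^2z = a^{p+k} b^{2p+1}. For this to lie in L we would need 2p+1 = 2(p+k)+1, which forces k = 0. But k ≥ 1, so xy^2z ∉ L.
Contradiction. Therefore L is not regular.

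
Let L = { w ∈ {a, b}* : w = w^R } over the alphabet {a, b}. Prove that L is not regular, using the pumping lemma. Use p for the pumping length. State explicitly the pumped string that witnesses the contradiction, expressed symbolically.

Assume L is regular; let p be its pumping constant.
Take w = a^p b a^p, a palindrome of length 2p+1 ≥ p.
By the pumping lemma, w = xyz with |xy| ≤ p and |y| ≥ 1.
Because |xy| ≤ p and w begins with p copies of a, we have y = a^k with 1 ≤ k ≤ p.
Pump with i = 2: xy^2z = a^{p+k} b a^p. Its reverse is a^p b a^{p+k}, which differs from xy^2z since k ≥ 1. So xy^2z is not a palindrome and xy^2z ∉ L.
This contradicts the pumping lemma, so L is not regular.

a^{p+k} b a^p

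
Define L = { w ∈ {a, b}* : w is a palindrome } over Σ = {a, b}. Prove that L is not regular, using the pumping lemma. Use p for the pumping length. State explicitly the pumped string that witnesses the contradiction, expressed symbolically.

a^{p+k} b a^p

Suppose for contradiction that L is regular, and let p be the pumping length.
Take w = a^p b a^p, a palindrome of length 2p+1 ≥ p.
By the pumping lemma, w = xyz with |xy| ≤ p and y is nonempty.
Since the first p symbols of w are all a's and |xy| ≤ p, y lies entirely in the leading a-block: y = a^k for some k with 1 ≤ k ≤ p.
Pump with i = 2: xy^2z = a^{p+k} b a^p. Its reverse is a^p b a^{p+k}, which differs from xy^2z since k ≥ 1. So xy^2z is not a palindrome and xy^2z ∉ L.
Contradiction. Therefore L is not regular.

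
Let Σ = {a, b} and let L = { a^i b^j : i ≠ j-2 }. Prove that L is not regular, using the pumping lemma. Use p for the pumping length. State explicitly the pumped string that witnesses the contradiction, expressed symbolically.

Suppose for contradiction that L is regular, and let p be the pumping length.
Choose w = a^p b^{p+p!+2}. Since p ≠ (p+p!+2)-2 = p+p!, w ∈ L; and |w| ≥ p.
By the pumping lemma, w = xyz with |xy| ≤ p and |y| > 0.
The first p characters of w are a's, so xy (and hence y) consists only of a's. Write y = a^k, 1 ≤ k ≤ p.
Since 1 ≤ k ≤ p, k divides p!; set t = 1 + p!/k. Then xy^t z has p + (p!/k)·k = p + p! copies of a. Now the a-count is p+p! and (b-count)-2 = (p+p!+2)-2 = p+p!, so i ≠ j-2 fails. So xy^t z = a^{p+p!} b^{p+p!+2} ∉ L.
This contradicts the pumping lemma, so L is not regular.

a^{p+p!} b^{p+p!+2}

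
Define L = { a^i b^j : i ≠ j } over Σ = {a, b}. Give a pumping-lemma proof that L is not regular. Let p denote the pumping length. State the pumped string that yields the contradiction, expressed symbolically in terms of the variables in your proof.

Assume L is regular; let p be its pumping constant.
Choose w = a^p b^{p+p!}. Since p ≠ p+p!, w ∈ L; and |w| ≥ p.
Write w = xyz as guaranteed by the lemma, with |xy| ≤ p and |y| > 0.
The first p characters of w are a's, so xy (and hence y) consists only of a's. Write y = a^k, 1 ≤ k ≤ p.
Since 1 ≤ k ≤ p, k divides p!; set t = 1 + p!/k. Then xy^t z has p + (p!/k)·k = p + p! copies of a. Now the a-count equals the b-count, so i ≠ j fails. So xy^t z = a^{p+p!} b^{p+p!} ∉ L.
Contradiction. Therefore L is not regular.

a^{p+p!} b^{p+p!}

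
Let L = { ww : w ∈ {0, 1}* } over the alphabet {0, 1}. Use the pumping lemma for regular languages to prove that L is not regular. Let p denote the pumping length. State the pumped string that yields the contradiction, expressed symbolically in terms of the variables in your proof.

0^{p+k} 1^p 0^p 1^p

Toward a contradiction, assume L is regular with pumping length p.
Take w = 0^p 1^p 0^p 1^p = uu where u = 0^p1^p; then w ∈ L and |w| = 4p ≥ p.
By the pumping lemma, w = xyz with |xy| ≤ p and |y| > 0.
The first p characters of w are 0's, so xy (and hence y) consists only of 0's. Write y = 0^k, 1 ≤ k ≤ p.
Pump with i = 2: xy^2z = 0^{p+k} 1^p 0^p 1^p, of length 4p+k. Suppose this equals vv. The string starts with 0 and ends with 1, so v does too; thus the boundary between the two copies of v is a 1→0 transition. There is exactly one such transition, at position 2p+k, so |v| = 2p+k and |vv| = 4p+2k ≠ 4p+k since k ≥ 1. So xy^2z ∉ L.
This is a contradiction; hence L is not regular.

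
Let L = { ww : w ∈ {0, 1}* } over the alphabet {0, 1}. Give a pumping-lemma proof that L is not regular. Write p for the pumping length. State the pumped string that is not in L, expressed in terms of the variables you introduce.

0^{p+k} 1^p 0^p 1^p

Assume L is regular; let p be its pumping constant.
Take w = 0^p 1^p 0^p 1^p = uu where u = 0^p1^p; then w ∈ L and |w| = 4p ≥ p.
Write w = xyz as guaranteed by the lemma, with |xy| ≤ p and y is nonempty.
Because |xy| ≤ p and w begins with p copies of 0, we have y = 0^k with 1 ≤ k ≤ p.
Pump with i = 2: xy^2z = 0^{p+k} 1^p 0^p 1^p, of length 4p+k. Suppose this equals vv. The string starts with 0 and ends with 1, so v does too; thus the boundary between the two copies of v is a 1→0 transition. There is exactly one such transition, at position 2p+k, so |v| = 2p+k and |vv| = 4p+2k ≠ 4p+k since k ≥ 1. So xy^2z ∉ L.
Contradiction. Therefore L is not regular.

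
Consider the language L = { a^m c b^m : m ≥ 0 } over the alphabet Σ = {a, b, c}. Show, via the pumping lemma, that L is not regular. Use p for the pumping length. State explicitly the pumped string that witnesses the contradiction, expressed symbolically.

a^{p+k} c b^p

Assume L is regular. Let p be the pumping length given by the pumping lemma.
Take w = a^p c b^p ∈ L with |w| = 2p+1 ≥ p.
Write w = xyz as guaranteed by the lemma, with |xy| ≤ p and |y| > 0.
The first p characters of w are a's, so xy (and hence y) consists only of a's. Write y = a^k, 1 ≤ k ≤ p.
Pump with i = 2: xy^2z = a^{p+k} c b^p, which would require p+k = p. But k ≥ 1, so xy^2z ∉ L.
Contradiction. Therefore L is not regular.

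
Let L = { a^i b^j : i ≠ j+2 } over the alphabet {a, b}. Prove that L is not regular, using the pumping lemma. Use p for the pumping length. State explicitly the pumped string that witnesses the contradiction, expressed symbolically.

Assume L is regular; let p be its pumping constant.
Choose w = a^p b^{p+p!-2}. Since p ≠ (p+p!-2)+2 = p+p!, w ∈ L; and |w| ≥ p.
Write w = xyz as guaranteed by the lemma, with |xy| ≤ p and |y| ≥ 1.
Since the first p symbols of w are all a's and |xy| ≤ p, y lies entirely in the leading a-block: y = a^k for some k with 1 ≤ k ≤ p.
Since 1 ≤ k ≤ p, k divides p!; set t = 1 + p!/k. Then xy^t z has p + (p!/k)·k = p + p! copies of a. Now the a-count is p+p! and (b-count)+2 = (p+p!-2)+2 = p+p!, so i ≠ j+2 fails. So xy^t z = a^{p+p!} b^{p+p!-2} ∉ L.
This is a contradiction; hence L is not regular.

a^{p+p!} b^{p+p!-2}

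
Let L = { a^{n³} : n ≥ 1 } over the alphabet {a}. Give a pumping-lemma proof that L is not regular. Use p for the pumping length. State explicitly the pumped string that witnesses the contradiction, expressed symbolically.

a^{p³+k}

Toward a contradiction, assume L is regular with pumping length p.
Take w = a^{p³} ∈ L with |w| = p³ ≥ p.
The pumping lemma gives a decomposition w = xyz where |xy| ≤ p and y is nonempty.
Then y = a^k for some k with 1 ≤ k ≤ p.
Pump with i = 2: xy^2z = a^{p³+k}. Since 1 ≤ k ≤ p, p³ < p³+k ≤ p³+p < p³+3p²+3p+1 = (p+1)³, so p³+k is not a perfect cube. So xy^2z ∉ L.
This is a contradiction; hence L is not regular.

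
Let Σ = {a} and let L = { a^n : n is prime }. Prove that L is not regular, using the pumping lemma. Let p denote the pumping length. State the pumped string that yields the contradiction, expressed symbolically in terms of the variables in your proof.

Assume L is regular. Let p be the pumping length given by the pumping lemma.
Let q be a prime with q ≥ p+2 (infinitely many primes exist), and take w = a^q ∈ L with |w| = q ≥ p.
Write w = xyz as guaranteed by the lemma, with |xy| ≤ p and |y| ≥ 1.
Then y = a^k for some k with 1 ≤ k ≤ p.
Since 1 ≤ k ≤ p, |xz| = q-k. Pump with i = q+1: |xy^{q+1}z| = (q-k)+(q+1)k = q+qk = q(1+k), which is composite (both factors ≥ 2). So xy^{q+1}z = a^{q(1+k)} ∉ L.
Contradiction. Therefore L is not regular.

a^{q(1+k)}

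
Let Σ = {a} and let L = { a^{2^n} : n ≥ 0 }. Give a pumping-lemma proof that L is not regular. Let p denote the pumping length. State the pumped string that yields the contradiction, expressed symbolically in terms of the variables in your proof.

a^{2^p+k}

Assume L is regular; let p be its pumping constant.
Take w = a^{2^p} ∈ L with |w| = 2^p ≥ p.
By the pumping lemma, w = xyz with |xy| ≤ p and y is nonempty.
Then y = a^k for some k with 1 ≤ k ≤ p.
Pump with i = 2: xy^2z = a^{2^p+k}. Since 1 ≤ k ≤ p < 2^p, we have 2^p < 2^p+k < 2^{p+1}, so 2^p+k is not a power of 2. So xy^2z ∉ L.
This contradicts the pumping lemma, so L is not regular.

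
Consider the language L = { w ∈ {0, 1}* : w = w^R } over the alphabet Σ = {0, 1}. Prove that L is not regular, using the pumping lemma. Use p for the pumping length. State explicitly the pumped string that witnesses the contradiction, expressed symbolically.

0^{p+k} 1 0^p

Suppose for contradiction that L is regular, and let p be the pumping length.
Take w = 0^p 1 0^p, a palindrome of length 2p+1 ≥ p.
By the pumping lemma, w = xyz with |xy| ≤ p and y is nonempty.
The first p characters of w are 0's, so xy (and hence y) consists only of 0's. Write y = 0^k, 1 ≤ k ≤ p.
Pump with i = 2: xy^2z = 0^{p+k} 1 0^p. Its reverse is 0^p 1 0^{p+k}, which differs from xy^2z since k ≥ 1. So xy^2z is not a palindrome and xy^2z ∉ L.
This contradicts the pumping lemma, so L is not regular.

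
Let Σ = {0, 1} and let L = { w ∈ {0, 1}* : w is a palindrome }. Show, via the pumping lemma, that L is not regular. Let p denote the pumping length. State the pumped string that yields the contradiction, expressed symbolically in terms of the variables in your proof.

Assume L is regular; let p be its pumping constant.
Take w = 0^p 1 0^p, a palindrome of length 2p+1 ≥ p.
The pumping lemma gives a decomposition w = xyz where |xy| ≤ p and y is nonempty.
Since the first p symbols of w are all 0's and |xy| ≤ p, y lies entirely in the leading 0-block: y = 0^k for some k with 1 ≤ k ≤ p.
Pump with i = 2: xy^2z = 0^{p+k} 1 0^p. Its reverse is 0^p 1 0^{p+k}, which differs from xy^2z since k ≥ 1. So xy^2z is not a palindrome and xy^2z ∉ L.
This is a contradiction; hence L is not regular.

0^{p+k} 1 0^p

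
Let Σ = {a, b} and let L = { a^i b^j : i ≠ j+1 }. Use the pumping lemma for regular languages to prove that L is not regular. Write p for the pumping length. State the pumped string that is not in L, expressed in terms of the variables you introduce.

a^{p+p!} b^{p+p!-1}

Suppose for contradiction that L is regular, and let p be the pumping length.
Choose w = a^p b^{p+p!-1}. Since p ≠ (p+p!-1)+1 = p+p!, w ∈ L; and |w| ≥ p.
By the pumping lemma, w = xyz with |xy| ≤ p and |y| ≥ 1.
Because |xy| ≤ p and w begins with p copies of a, we have y = a^k with 1 ≤ k ≤ p.
Since 1 ≤ k ≤ p, k divides p!; set t = 1 + p!/k. Then xy^t z has p + (p!/k)·k = p + p! copies of a. Now the a-count is p+p! and (b-count)+1 = (p+p!-1)+1 = p+p!, so i ≠ j+1 fails. So xy^t z = a^{p+p!} b^{p+p!-1} ∉ L.
This is a contradiction; hence L is not regular.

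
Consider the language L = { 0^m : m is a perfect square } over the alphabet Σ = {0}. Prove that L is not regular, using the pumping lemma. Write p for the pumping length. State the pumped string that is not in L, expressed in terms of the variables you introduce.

Assume L is regular. Let p be the pumping length given by the pumping lemma.
Take w = 0^{p²} ∈ L with |w| = p² ≥ p.
Write w = xyz as guaranteed by the lemma, with |xy| ≤ p and y is nonempty.
Then y = 0^k for some k with 1 ≤ k ≤ p.
Pump with i = 2: xy^2z = 0^{p²+k}. Since 1 ≤ k ≤ p, p² < p²+k ≤ p²+p < (p+1)², so p²+k lies strictly between consecutive squares and is not a perfect square. So xy^2z ∉ L.
Contradiction. Therefore L is not regular.

0^{p²+k}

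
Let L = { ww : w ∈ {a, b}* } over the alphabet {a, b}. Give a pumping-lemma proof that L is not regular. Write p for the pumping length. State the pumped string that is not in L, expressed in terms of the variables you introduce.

a^{p+k} b^p a^p b^p

Suppose for contradiction that L is regular, and let p be the pumping length.
Take w = a^p b^p a^p b^p = uu where u = a^pb^p; then w ∈ L and |w| = 4p ≥ p.
The pumping lemma gives a decomposition w = xyz where |xy| ≤ p and y is nonempty.
Since the first p symbols of w are all a's and |xy| ≤ p, y lies entirely in the leading a-block: y = a^k for some k with 1 ≤ k ≤ p.
Pump with i = 2: xy^2z = a^{p+k} b^p a^p b^p, of length 4p+k. Suppose this equals vv. The string starts with a and ends with b, so v does too; thus the boundary between the two copies of v is a b→a transition. There is exactly one such transition, at position 2p+k, so |v| = 2p+k and |vv| = 4p+2k ≠ 4p+k since k ≥ 1. So xy^2z ∉ L.
This contradicts the pumping lemma, so L is not regular.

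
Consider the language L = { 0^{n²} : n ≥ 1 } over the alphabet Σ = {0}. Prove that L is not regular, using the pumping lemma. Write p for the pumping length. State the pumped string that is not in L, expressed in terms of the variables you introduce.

Suppose for contradiction that L is regular, and let p be the pumping length.
Take w = 0^{p²} ∈ L with |w| = p² ≥ p.
By the pumping lemma, w = xyz with |xy| ≤ p and |y| ≥ 1.
Then y = 0^k for some k with 1 ≤ k ≤ p.
Pump with i = 2: xy^2z = 0^{p²+k}. Since 1 ≤ k ≤ p, p² < p²+k ≤ p²+p < (p+1)², so p²+k lies strictly between consecutive squares and is not a perfect square. So xy^2z ∉ L.
This contradicts the pumping lemma, so L is not regular.

0^{p²+k}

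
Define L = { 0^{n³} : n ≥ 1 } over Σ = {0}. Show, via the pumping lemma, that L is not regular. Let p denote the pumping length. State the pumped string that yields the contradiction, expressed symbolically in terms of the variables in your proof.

Toward a contradiction, assume L is regular with pumping length p.
Take w = 0^{p³} ∈ L with |w| = p³ ≥ p.
The pumping lemma gives a decomposition w = xyz where |xy| ≤ p and |y| ≥ 1.
Then y = 0^k for some k with 1 ≤ k ≤ p.
Pump with i = 2: xy^2z = 0^{p³+k}. Since 1 ≤ k ≤ p, p³ < p³+k ≤ p³+p < p³+3p²+3p+1 = (p+1)³, so p³+k is not a perfect cube. So xy^2z ∉ L.
Contradiction. Therefore L is not regular.

0^{p³+k}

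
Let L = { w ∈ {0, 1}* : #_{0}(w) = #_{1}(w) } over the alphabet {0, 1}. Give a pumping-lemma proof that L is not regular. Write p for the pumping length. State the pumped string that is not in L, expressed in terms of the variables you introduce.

Toward a contradiction, assume L is regular with pumping length p.
Choose w = 0^p 1^p ∈ L with |w| = 2p ≥ p.
Write w = xyz as guaranteed by the lemma, with |xy| ≤ p and |y| > 0.
Because |xy| ≤ p and w begins with p copies of 0, we have y = 0^k with 1 ≤ k ≤ p.
Pump with i = 2: xy^2z = 0^{p+k} 1^p has p+k occurrences of 0 but only p of 1. Since k ≥ 1 the counts differ, so xy^2z ∉ L.
This contradicts the pumping lemma, so L is not regular.

0^{p+k} 1^p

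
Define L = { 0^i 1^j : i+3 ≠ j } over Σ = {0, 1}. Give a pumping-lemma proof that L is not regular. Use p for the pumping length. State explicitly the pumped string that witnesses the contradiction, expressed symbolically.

0^{p+p!} 1^{p+p!+3}

Toward a contradiction, assume L is regular with pumping length p.
Choose w = 0^p 1^{p+p!+3}. Since p ≠ (p+p!+3)-3 = p+p!, w ∈ L; and |w| ≥ p.
By the pumping lemma, w = xyz with |xy| ≤ p and y is nonempty.
Since the first p symbols of w are all 0's and |xy| ≤ p, y lies entirely in the leading 0-block: y = 0^k for some k with 1 ≤ k ≤ p.
Since 1 ≤ k ≤ p, k divides p!; set t = 1 + p!/k. Then xy^t z has p + (p!/k)·k = p + p! copies of 0. Now the 0-count is p+p! and (1-count)-3 = (p+p!+3)-3 = p+p!, so i+3 ≠ j fails. So xy^t z = 0^{p+p!} 1^{p+p!+3} ∉ L.
Contradiction. Therefore L is not regular.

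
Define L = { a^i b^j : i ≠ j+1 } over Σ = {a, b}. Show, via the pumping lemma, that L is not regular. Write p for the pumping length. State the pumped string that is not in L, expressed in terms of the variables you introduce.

a^{p+p!} b^{p+p!-1}

Suppose for contradiction that L is regular, and let p be the pumping length.
Choose w = a^p b^{p+p!-1}. Since p ≠ (p+p!-1)+1 = p+p!, w ∈ L; and |w| ≥ p.
The pumping lemma gives a decomposition w = xyz where |xy| ≤ p and |y| ≥ 1.
Since the first p symbols of w are all a's and |xy| ≤ p, y lies entirely in the leading a-block: y = a^k for some k with 1 ≤ k ≤ p.
Since 1 ≤ k ≤ p, k divides p!; set t = 1 + p!/k. Then xy^t z has p + (p!/k)·k = p + p! copies of a. Now the a-count is p+p! and (b-count)+1 = (p+p!-1)+1 = p+p!, so i ≠ j+1 fails. So xy^t z = a^{p+p!} b^{p+p!-1} ∉ L.
This contradicts the pumping lemma, so L is not regular.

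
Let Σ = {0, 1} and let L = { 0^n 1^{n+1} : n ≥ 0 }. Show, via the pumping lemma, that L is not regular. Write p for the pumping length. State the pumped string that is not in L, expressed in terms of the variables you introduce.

Suppose for contradiction that L is regular, and let p be the pumping length.
Choose w = 0^p 1^{p+1}, which is in L with |w| = 2p+1 ≥ p.
The pumping lemma gives a decomposition w = xyz where |xy| ≤ p and y is nonempty.
The first p characters of w are 0's, so xy (and hence y) consists only of 0's. Write y = 0^k, 1 ≤ k ≤ p.
Pump with i = 2: xy^2z = 0^{p+k} 1^{p+1}. For this to lie in L we would need p+1 = (p+k)+1, which forces k = 0. But k ≥ 1, so xy^2z ∉ L.
Contradiction. Therefore L is not regular.

0^{p+k} 1^{p+1}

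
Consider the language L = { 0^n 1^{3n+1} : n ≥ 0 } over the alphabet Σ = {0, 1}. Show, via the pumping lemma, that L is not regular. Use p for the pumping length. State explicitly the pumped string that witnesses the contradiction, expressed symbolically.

Assume L is regular. Let p be the pumping length given by the pumping lemma.
Take w = 0^p 1^{3p+1}. Then w ∈ L and |w| = 4p+1 ≥ p.
By the pumping lemma, w = xyz with |xy| ≤ p and |y| ≥ 1.
Since the first p symbols of w are all 0's and |xy| ≤ p, y lies entirely in the leading 0-block: y = 0^k for some k with 1 ≤ k ≤ p.
Pump with i = 2: xy^2z = 0^{p+k} 1^{3p+1}. For this to lie in L we would need 3p+1 = 3(p+k)+1, which forces k = 0. But k ≥ 1, so xy^2z ∉ L.
This contradicts the pumping lemma, so L is not regular.

0^{p+k} 1^{3p+1}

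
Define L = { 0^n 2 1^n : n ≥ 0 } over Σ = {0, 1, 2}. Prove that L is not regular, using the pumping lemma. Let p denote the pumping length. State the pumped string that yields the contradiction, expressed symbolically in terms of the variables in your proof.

Assume L is regular; let p be its pumping constant.
Take w = 0^p 2 1^p ∈ L with |w| = 2p+1 ≥ p.
Write w = xyz as guaranteed by the lemma, with |xy| ≤ p and |y| > 0.
Since the first p symbols of w are all 0's and |xy| ≤ p, y lies entirely in the leading 0-block: y = 0^k for some k with 1 ≤ k ≤ p.
Pump with i = 2: xy^2z = 0^{p+k} 2 1^p, which would require p+k = p. But k ≥ 1, so xy^2z ∉ L.
Contradiction. Therefore L is not regular.

0^{p+k} 2 1^p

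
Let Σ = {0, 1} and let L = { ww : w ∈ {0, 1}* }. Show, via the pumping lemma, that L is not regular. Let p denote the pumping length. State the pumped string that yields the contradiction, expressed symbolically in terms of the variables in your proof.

Assume L is regular; let p be its pumping constant.
Take w = 0^p 1^p 0^p 1^p = uu where u = 0^p1^p; then w ∈ L and |w| = 4p ≥ p.
By the pumping lemma, w = xyz with |xy| ≤ p and y is nonempty.
Because |xy| ≤ p and w begins with p copies of 0, we have y = 0^k with 1 ≤ k ≤ p.
Pump with i = 2: xy^2z = 0^{p+k} 1^p 0^p 1^p, of length 4p+k. Suppose this equals vv. The string starts with 0 and ends with 1, so v does too; thus the boundary between the two copies of v is a 1→0 transition. There is exactly one such transition, at position 2p+k, so |v| = 2p+k and |vv| = 4p+2k ≠ 4p+k since k ≥ 1. So xy^2z ∉ L.
This contradicts the pumping lemma, so L is not regular.

0^{p+k} 1^p 0^p 1^p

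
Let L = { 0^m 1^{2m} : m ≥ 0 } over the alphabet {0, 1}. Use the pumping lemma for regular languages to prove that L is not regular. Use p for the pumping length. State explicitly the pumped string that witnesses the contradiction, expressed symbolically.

Toward a contradiction, assume L is regular with pumping length p.
Take w = 0^p 1^{2p}. Then w ∈ L and |w| = 3p ≥ p.
By the pumping lemma, w = xyz with |xy| ≤ p and |y| > 0.
Since the first p symbols of w are all 0's and |xy| ≤ p, y lies entirely in the leading 0-block: y = 0^k for some k with 1 ≤ k ≤ p.
Pump with i = 2: xy^2z = 0^{p+k} 1^{2p}. For this to lie in L we would need 2p = 2(p+k), which forces k = 0. But k ≥ 1, so xy^2z ∉ L.
This is a contradiction; hence L is not regular.

0^{p+k} 1^{2p}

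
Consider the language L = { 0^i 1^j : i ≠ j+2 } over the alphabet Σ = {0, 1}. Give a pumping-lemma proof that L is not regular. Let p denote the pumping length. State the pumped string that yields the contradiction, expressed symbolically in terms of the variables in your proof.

0^{p+p!} 1^{p+p!-2}

Suppose for contradiction that L is regular, and let p be the pumping length.
Choose w = 0^p 1^{p+p!-2}. Since p ≠ (p+p!-2)+2 = p+p!, w ∈ L; and |w| ≥ p.
The pumping lemma gives a decomposition w = xyz where |xy| ≤ p and |y| > 0.
Since the first p symbols of w are all 0's and |xy| ≤ p, y lies entirely in the leading 0-block: y = 0^k for some k with 1 ≤ k ≤ p.
Since 1 ≤ k ≤ p, k divides p!; set t = 1 + p!/k. Then xy^t z has p + (p!/k)·k = p + p! copies of 0. Now the 0-count is p+p! and (1-count)+2 = (p+p!-2)+2 = p+p!, so i ≠ j+2 fails. So xy^t z = 0^{p+p!} 1^{p+p!-2} ∉ L.
This contradicts the pumping lemma, so L is not regular.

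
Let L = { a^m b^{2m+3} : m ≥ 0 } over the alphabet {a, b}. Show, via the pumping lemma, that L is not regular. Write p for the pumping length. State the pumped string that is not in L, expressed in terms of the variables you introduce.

a^{p+k} b^{2p+3}

Suppose for contradiction that L is regular, and let p be the pumping length.
Take w = a^p b^{2p+3}. Then w ∈ L and |w| = 3p+3 ≥ p.
The pumping lemma gives a decomposition w = xyz where |xy| ≤ p and y is nonempty.
Since the first p symbols of w are all a's and |xy| ≤ p, y lies entirely in the leading a-block: y = a^k for some k with 1 ≤ k ≤ p.
Pump with i = 2: xy^2z = a^{p+k} b^{2p+3}. For this to lie in L we would need 2p+3 = 2(p+k)+3, which forces k = 0. But k ≥ 1, so xy^2z ∉ L.
This contradicts the pumping lemma, so L is not regular.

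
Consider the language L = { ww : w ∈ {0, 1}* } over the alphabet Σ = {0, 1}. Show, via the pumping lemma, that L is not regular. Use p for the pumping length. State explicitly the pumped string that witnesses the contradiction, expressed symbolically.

Assume L is regular; let p be its pumping constant.
Take w = 0^p 1^p 0^p 1^p = uu where u = 0^p1^p; then w ∈ L and |w| = 4p ≥ p.
Write w = xyz as guaranteed by the lemma, with |xy| ≤ p and |y| ≥ 1.
The first p characters of w are 0's, so xy (and hence y) consists only of 0's. Write y = 0^k, 1 ≤ k ≤ p.
Pump with i = 2: xy^2z = 0^{p+k} 1^p 0^p 1^p, of length 4p+k. Suppose this equals vv. The string starts with 0 and ends with 1, so v does too; thus the boundary between the two copies of v is a 1→0 transition. There is exactly one such transition, at position 2p+k, so |v| = 2p+k and |vv| = 4p+2k ≠ 4p+k since k ≥ 1. So xy^2z ∉ L.
This contradicts the pumping lemma, so L is not regular.

0^{p+k} 1^p 0^p 1^p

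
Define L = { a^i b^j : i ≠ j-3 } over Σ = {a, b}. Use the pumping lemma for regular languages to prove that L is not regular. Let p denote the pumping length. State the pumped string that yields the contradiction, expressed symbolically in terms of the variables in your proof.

Assume L is regular; let p be its pumping constant.
Choose w = a^p b^{p+p!+3}. Since p ≠ (p+p!+3)-3 = p+p!, w ∈ L; and |w| ≥ p.
Write w = xyz as guaranteed by the lemma, with |xy| ≤ p and |y| ≥ 1.
Since the first p symbols of w are all a's and |xy| ≤ p, y lies entirely in the leading a-block: y = a^k for some k with 1 ≤ k ≤ p.
Since 1 ≤ k ≤ p, k divides p!; set t = 1 + p!/k. Then xy^t z has p + (p!/k)·k = p + p! copies of a. Now the a-count is p+p! and (b-count)-3 = (p+p!+3)-3 = p+p!, so i ≠ j-3 fails. So xy^t z = a^{p+p!} b^{p+p!+3} ∉ L.
This is a contradiction; hence L is not regular.

a^{p+p!} b^{p+p!+3}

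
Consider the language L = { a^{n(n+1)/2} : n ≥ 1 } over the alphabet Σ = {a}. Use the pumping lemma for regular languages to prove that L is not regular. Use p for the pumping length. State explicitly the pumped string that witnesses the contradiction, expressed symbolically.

Assume L is regular; let p be its pumping constant.
Take w = a^{p(p+1)/2} ∈ L with |w| = p(p+1)/2 ≥ p.
Write w = xyz as guaranteed by the lemma, with |xy| ≤ p and |y| ≥ 1.
Then y = a^k for some k with 1 ≤ k ≤ p.
Pump with i = 2: xy^2z = a^{p(p+1)/2+k}. Since 1 ≤ k ≤ p, p(p+1)/2 < p(p+1)/2+k ≤ p(p+1)/2+p < (p+1)(p+2)/2, so p(p+1)/2+k is strictly between consecutive triangular numbers. So xy^2z ∉ L.
This contradicts the pumping lemma, so L is not regular.

a^{p(p+1)/2+k}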